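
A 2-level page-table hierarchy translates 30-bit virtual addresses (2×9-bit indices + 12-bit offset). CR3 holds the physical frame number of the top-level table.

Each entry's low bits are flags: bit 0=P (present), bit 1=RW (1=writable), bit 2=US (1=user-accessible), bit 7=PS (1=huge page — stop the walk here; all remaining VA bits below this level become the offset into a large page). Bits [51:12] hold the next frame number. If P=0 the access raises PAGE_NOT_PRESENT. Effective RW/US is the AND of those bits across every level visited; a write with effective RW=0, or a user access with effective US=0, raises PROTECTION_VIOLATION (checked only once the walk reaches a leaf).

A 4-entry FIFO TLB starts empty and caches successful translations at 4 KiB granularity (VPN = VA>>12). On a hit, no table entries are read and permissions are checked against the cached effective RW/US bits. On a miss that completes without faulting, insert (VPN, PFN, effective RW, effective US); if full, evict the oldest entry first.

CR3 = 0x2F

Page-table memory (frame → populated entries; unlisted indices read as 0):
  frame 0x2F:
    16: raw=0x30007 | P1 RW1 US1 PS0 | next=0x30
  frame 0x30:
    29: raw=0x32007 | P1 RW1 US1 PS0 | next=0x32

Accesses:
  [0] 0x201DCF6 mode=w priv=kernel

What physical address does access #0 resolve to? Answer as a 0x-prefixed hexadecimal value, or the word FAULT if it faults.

Trace:
#0 VA=0x201DCF6 (w,kernel):
  L0: frame=0x2F idx=16 entry=0x30007 [P=1 RW=1 US=1 PS=0]
  L1: frame=0x30 idx=29 entry=0x32007 [P=1 RW=1 US=1 PS=0]
  → PA=0x32CF6  (2 entries read)

Access #0 PA: 0x32CF6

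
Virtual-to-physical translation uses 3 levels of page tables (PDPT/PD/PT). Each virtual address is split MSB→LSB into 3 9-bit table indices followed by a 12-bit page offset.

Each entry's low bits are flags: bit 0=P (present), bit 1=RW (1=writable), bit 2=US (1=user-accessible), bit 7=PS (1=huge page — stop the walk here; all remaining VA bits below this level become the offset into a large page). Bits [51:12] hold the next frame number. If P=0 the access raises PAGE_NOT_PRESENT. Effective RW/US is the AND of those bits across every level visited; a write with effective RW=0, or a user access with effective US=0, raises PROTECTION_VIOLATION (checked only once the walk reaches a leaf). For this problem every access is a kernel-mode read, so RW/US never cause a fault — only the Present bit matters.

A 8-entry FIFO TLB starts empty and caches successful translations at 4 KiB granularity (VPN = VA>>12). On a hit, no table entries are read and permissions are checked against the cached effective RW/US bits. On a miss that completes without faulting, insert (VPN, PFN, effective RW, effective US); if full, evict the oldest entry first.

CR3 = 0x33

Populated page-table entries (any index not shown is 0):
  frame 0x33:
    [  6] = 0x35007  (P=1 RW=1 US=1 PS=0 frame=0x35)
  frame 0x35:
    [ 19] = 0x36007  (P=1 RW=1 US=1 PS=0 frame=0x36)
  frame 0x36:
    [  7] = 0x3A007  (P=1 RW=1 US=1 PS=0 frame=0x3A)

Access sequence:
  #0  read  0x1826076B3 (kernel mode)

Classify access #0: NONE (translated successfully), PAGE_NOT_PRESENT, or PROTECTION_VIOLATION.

Trace:
#0 VA=0x1826076B3 (r,kernel):
  L0: frame=0x33 idx=6 entry=0x35007 [P=1 RW=1 US=1 PS=0]
  L1: frame=0x35 idx=19 entry=0x36007 [P=1 RW=1 US=1 PS=0]
  L2: frame=0x36 idx=7 entry=0x3A007 [P=1 RW=1 US=1 PS=0]
  ✓ 0x3A6B3  — 3 lookups

Access #0 fault: NONE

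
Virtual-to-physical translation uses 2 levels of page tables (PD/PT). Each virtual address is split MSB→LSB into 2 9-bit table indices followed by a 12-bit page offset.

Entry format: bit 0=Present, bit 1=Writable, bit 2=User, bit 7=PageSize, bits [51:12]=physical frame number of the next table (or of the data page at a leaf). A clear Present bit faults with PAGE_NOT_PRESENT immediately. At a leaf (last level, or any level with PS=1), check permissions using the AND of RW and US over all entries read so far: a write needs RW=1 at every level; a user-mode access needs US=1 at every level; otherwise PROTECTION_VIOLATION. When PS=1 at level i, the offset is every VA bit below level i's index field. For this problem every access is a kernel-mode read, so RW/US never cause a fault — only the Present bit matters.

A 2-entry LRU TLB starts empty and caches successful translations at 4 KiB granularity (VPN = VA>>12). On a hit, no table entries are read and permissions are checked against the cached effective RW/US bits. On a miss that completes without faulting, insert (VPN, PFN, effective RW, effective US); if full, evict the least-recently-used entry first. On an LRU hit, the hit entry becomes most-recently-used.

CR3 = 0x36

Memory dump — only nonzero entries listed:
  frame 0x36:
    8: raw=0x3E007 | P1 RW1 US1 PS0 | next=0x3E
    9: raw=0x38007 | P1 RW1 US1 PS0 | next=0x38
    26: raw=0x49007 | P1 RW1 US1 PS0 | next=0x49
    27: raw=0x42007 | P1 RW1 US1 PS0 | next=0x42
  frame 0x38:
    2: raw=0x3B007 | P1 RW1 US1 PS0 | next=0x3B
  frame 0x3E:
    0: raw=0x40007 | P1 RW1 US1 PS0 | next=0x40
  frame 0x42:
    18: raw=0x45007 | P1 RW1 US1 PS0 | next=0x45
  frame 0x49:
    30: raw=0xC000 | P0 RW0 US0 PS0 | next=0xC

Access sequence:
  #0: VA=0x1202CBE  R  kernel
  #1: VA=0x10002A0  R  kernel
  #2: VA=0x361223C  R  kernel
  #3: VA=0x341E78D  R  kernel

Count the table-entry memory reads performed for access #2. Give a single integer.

Trace:
#0 VA=0x1202CBE (r,kernel):
  [0] read 0x36 idx=9: raw=0x38007 flags P=1 W=1 U=1 S=0
  [1] read 0x38 idx=2: raw=0x3B007 flags P=1 W=1 U=1 S=0
  ✓ 0x3BCBE  — 2 lookups
#1 VA=0x10002A0 (r,kernel):
  [0] read 0x36 idx=8: raw=0x3E007 flags P=1 W=1 U=1 S=0
  [1] read 0x3E idx=0: raw=0x40007 flags P=1 W=1 U=1 S=0
  ✓ 0x402A0  — 2 lookups
#2 VA=0x361223C (r,kernel):
  [0] read 0x36 idx=27: raw=0x42007 flags P=1 W=1 U=1 S=0
  [1] read 0x42 idx=18: raw=0x45007 flags P=1 W=1 U=1 S=0
  ✓ 0x4523C  — 2 lookups
#3 VA=0x341E78D (r,kernel):
  [0] read 0x36 idx=26: raw=0x49007 flags P=1 W=1 U=1 S=0
  [1] read 0x49 idx=30: raw=0xC000 flags P=0 W=0 U=0 S=0
  ⇒ fault: PAGE_NOT_PRESENT  — 2 lookups

Entries read for #2: 2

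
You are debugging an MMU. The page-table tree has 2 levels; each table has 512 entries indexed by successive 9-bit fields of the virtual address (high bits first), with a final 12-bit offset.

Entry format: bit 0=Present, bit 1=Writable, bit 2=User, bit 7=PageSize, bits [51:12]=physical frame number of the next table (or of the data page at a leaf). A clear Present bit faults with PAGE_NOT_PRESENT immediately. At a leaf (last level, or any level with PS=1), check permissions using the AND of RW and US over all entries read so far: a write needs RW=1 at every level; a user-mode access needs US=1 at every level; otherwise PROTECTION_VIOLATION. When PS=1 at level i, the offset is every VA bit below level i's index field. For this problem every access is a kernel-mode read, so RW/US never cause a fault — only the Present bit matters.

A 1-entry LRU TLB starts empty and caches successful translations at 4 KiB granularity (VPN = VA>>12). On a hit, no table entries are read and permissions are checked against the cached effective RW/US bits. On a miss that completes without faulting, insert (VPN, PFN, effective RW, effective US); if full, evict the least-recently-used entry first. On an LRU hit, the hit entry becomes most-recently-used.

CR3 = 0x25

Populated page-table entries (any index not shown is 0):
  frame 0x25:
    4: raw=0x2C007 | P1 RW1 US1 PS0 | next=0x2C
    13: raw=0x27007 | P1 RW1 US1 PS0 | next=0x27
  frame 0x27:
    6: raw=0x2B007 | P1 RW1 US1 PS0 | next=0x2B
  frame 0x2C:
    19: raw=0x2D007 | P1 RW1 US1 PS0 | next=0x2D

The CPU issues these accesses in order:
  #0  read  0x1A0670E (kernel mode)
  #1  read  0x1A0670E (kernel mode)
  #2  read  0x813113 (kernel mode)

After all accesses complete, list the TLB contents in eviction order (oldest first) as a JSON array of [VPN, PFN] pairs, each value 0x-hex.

Per-access translation:
#0 VA=0x1A0670E (r,kernel):
  [0] read 0x25 idx=13: raw=0x27007 flags P=1 W=1 U=1 S=0
  [1] read 0x27 idx=6: raw=0x2B007 flags P=1 W=1 U=1 S=0
  → PA=0x2B70E  (2 entries read)
#1 VA=0x1A0670E (r,kernel):
  TLB hit vpn=0x1A06 → PA=0x2B70E
#2 VA=0x813113 (r,kernel):
  [0] read 0x25 idx=4: raw=0x2C007 flags P=1 W=1 U=1 S=0
  [1] read 0x2C idx=19: raw=0x2D007 flags P=1 W=1 U=1 S=0
  → PA=0x2D113  (2 entries read)

TLB: [["0x813", "0x2D"]]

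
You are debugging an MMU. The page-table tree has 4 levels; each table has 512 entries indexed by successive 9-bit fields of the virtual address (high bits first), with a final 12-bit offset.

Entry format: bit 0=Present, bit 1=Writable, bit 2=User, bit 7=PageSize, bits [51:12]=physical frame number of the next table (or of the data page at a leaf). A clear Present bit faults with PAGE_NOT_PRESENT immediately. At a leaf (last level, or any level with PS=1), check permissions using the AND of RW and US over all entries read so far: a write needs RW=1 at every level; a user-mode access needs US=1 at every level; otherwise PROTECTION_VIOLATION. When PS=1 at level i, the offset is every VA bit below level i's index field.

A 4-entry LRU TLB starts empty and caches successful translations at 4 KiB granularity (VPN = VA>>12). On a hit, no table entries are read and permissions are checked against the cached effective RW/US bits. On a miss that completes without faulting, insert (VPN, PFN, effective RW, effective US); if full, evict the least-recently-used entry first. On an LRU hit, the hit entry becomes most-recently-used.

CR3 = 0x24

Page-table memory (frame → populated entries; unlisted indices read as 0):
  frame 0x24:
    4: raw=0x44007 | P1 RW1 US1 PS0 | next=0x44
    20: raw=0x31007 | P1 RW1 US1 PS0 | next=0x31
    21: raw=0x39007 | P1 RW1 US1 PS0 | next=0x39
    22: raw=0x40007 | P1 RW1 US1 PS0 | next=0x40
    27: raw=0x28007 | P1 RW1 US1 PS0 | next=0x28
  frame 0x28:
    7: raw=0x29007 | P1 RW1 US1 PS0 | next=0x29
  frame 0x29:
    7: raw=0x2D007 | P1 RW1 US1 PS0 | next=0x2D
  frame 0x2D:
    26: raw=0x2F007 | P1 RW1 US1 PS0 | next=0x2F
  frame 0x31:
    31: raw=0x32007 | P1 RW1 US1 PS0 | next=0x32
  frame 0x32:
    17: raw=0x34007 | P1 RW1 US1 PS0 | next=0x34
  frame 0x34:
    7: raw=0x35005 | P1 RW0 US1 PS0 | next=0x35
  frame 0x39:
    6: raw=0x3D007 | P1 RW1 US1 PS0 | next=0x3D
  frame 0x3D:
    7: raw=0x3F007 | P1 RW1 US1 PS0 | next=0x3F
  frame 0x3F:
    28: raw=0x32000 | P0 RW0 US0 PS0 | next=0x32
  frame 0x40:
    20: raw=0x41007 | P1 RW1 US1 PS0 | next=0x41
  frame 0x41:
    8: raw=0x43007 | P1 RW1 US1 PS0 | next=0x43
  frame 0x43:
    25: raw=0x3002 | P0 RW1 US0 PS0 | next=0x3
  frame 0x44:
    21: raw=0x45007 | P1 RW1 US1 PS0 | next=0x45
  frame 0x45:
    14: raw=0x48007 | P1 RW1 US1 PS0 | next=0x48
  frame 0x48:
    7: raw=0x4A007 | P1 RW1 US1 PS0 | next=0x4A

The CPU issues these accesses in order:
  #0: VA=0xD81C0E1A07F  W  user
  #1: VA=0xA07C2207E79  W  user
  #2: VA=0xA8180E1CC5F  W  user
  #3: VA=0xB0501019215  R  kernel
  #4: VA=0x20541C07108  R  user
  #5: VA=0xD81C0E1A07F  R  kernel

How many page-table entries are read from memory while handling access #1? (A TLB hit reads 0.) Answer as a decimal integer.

Trace:
#0 VA=0xD81C0E1A07F (w,user):
  lvl0: tbl 0x24, slot 27 ⇒ 0x28007 (P1/RW1/US1/PS0)
  lvl1: tbl 0x28, slot 7 ⇒ 0x29007 (P1/RW1/US1/PS0)
  lvl2: tbl 0x29, slot 7 ⇒ 0x2D007 (P1/RW1/US1/PS0)
  lvl3: tbl 0x2D, slot 26 ⇒ 0x2F007 (P1/RW1/US1/PS0)
  ✓ 0x2F07F  — 4 lookups
#1 VA=0xA07C2207E79 (w,user):
  lvl0: tbl 0x24, slot 20 ⇒ 0x31007 (P1/RW1/US1/PS0)
  lvl1: tbl 0x31, slot 31 ⇒ 0x32007 (P1/RW1/US1/PS0)
  lvl2: tbl 0x32, slot 17 ⇒ 0x34007 (P1/RW1/US1/PS0)
  lvl3: tbl 0x34, slot 7 ⇒ 0x35005 (P1/RW0/US1/PS0)
  → PROTECTION_VIOLATION  (4 entries read)
#2 VA=0xA8180E1CC5F (w,user):
  lvl0: tbl 0x24, slot 21 ⇒ 0x39007 (P1/RW1/US1/PS0)
  lvl1: tbl 0x39, slot 6 ⇒ 0x3D007 (P1/RW1/US1/PS0)
  lvl2: tbl 0x3D, slot 7 ⇒ 0x3F007 (P1/RW1/US1/PS0)
  lvl3: tbl 0x3F, slot 28 ⇒ 0x32000 (P0/RW0/US0/PS0)
  → PAGE_NOT_PRESENT  (4 entries read)
#3 VA=0xB0501019215 (r,kernel):
  lvl0: tbl 0x24, slot 22 ⇒ 0x40007 (P1/RW1/US1/PS0)
  lvl1: tbl 0x40, slot 20 ⇒ 0x41007 (P1/RW1/US1/PS0)
  lvl2: tbl 0x41, slot 8 ⇒ 0x43007 (P1/RW1/US1/PS0)
  lvl3: tbl 0x43, slot 25 ⇒ 0x3002 (P0/RW1/US0/PS0)
  → PAGE_NOT_PRESENT  (4 entries read)
#4 VA=0x20541C07108 (r,user):
  lvl0: tbl 0x24, slot 4 ⇒ 0x44007 (P1/RW1/US1/PS0)
  lvl1: tbl 0x44, slot 21 ⇒ 0x45007 (P1/RW1/US1/PS0)
  lvl2: tbl 0x45, slot 14 ⇒ 0x48007 (P1/RW1/US1/PS0)
  lvl3: tbl 0x48, slot 7 ⇒ 0x4A007 (P1/RW1/US1/PS0)
  ✓ 0x4A108  — 4 lookups
#5 VA=0xD81C0E1A07F (r,kernel):
  TLB hit vpn=0xD81C0E1A → PA=0x2F07F

Entries read for #1: 4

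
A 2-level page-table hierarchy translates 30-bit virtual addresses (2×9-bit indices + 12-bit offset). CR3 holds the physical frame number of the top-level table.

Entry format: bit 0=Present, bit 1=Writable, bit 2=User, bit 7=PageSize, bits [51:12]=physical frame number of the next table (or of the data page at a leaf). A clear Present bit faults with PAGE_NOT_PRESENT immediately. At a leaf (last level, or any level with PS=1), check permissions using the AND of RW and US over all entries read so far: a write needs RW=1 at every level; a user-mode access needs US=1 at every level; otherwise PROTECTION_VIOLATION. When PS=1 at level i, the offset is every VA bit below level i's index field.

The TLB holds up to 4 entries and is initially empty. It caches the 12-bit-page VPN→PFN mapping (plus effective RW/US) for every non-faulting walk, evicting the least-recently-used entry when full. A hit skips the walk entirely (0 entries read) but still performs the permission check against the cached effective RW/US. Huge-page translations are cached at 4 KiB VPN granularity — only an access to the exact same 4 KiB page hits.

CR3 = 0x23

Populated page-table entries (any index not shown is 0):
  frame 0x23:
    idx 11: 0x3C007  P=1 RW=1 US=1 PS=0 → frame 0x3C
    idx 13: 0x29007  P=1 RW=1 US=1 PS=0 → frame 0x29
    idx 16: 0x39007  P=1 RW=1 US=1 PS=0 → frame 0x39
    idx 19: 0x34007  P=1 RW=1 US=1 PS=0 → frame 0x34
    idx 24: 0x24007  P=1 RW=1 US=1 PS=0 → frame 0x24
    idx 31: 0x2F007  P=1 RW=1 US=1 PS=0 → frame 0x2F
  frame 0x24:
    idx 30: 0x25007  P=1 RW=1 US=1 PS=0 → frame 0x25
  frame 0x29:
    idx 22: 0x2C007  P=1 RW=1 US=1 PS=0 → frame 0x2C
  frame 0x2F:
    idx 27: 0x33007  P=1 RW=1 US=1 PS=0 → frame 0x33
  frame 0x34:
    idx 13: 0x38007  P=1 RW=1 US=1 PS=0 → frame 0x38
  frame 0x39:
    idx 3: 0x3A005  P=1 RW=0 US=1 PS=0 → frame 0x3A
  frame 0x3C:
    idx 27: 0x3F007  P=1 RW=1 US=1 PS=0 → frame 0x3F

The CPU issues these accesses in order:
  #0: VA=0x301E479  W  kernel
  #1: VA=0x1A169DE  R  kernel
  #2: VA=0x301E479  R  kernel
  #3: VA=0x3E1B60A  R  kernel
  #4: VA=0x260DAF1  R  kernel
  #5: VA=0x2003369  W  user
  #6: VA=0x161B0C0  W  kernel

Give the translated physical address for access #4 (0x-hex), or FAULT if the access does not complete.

Per-access translation:
#0 VA=0x301E479 (w,kernel):
  lvl0: tbl 0x23, slot 24 ⇒ 0x24007 (P1/RW1/US1/PS0)
  lvl1: tbl 0x24, slot 30 ⇒ 0x25007 (P1/RW1/US1/PS0)
  ✓ 0x25479  — 2 lookups
#1 VA=0x1A169DE (r,kernel):
  lvl0: tbl 0x23, slot 13 ⇒ 0x29007 (P1/RW1/US1/PS0)
  lvl1: tbl 0x29, slot 22 ⇒ 0x2C007 (P1/RW1/US1/PS0)
  ✓ 0x2C9DE  — 2 lookups
#2 VA=0x301E479 (r,kernel):
  TLB hit vpn=0x301E → PA=0x25479
#3 VA=0x3E1B60A (r,kernel):
  lvl0: tbl 0x23, slot 31 ⇒ 0x2F007 (P1/RW1/US1/PS0)
  lvl1: tbl 0x2F, slot 27 ⇒ 0x33007 (P1/RW1/US1/PS0)
  ✓ 0x3360A  — 2 lookups
#4 VA=0x260DAF1 (r,kernel):
  lvl0: tbl 0x23, slot 19 ⇒ 0x34007 (P1/RW1/US1/PS0)
  lvl1: tbl 0x34, slot 13 ⇒ 0x38007 (P1/RW1/US1/PS0)
  ✓ 0x38AF1  — 2 lookups
#5 VA=0x2003369 (w,user):
  lvl0: tbl 0x23, slot 16 ⇒ 0x39007 (P1/RW1/US1/PS0)
  lvl1: tbl 0x39, slot 3 ⇒ 0x3A005 (P1/RW0/US1/PS0)
  ⇒ fault: PROTECTION_VIOLATION  — 2 lookups
#6 VA=0x161B0C0 (w,kernel):
  lvl0: tbl 0x23, slot 11 ⇒ 0x3C007 (P1/RW1/US1/PS0)
  lvl1: tbl 0x3C, slot 27 ⇒ 0x3F007 (P1/RW1/US1/PS0)
  ✓ 0x3F0C0  — 2 lookups

Access #4 PA: 0x38AF1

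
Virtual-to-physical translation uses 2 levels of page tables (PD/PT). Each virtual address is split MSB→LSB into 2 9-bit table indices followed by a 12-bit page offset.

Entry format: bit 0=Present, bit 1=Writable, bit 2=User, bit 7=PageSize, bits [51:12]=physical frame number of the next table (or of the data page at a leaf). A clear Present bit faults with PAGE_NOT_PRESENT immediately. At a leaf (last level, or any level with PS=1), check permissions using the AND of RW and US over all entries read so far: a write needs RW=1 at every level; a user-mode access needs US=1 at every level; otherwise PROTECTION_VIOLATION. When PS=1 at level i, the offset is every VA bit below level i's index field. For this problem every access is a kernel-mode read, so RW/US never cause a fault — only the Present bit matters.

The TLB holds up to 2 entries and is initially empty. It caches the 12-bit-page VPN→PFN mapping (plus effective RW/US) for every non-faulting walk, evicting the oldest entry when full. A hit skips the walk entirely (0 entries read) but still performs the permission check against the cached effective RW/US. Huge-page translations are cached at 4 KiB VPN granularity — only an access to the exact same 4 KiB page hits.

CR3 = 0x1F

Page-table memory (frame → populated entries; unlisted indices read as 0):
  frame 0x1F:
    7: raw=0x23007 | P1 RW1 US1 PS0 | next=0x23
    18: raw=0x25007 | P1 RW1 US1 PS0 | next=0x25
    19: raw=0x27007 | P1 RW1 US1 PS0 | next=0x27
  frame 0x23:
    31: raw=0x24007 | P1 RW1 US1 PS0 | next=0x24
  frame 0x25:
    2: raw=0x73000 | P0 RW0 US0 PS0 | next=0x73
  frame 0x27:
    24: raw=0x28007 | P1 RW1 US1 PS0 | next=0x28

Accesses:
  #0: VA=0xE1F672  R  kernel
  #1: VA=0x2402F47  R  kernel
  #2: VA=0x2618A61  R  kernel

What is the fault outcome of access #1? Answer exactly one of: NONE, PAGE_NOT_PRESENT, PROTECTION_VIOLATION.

Walk each access:
#0 VA=0xE1F672 (r,kernel):
  L0 @0x1F[7] → 0x23007  P=1,RW=1,US=1,PS=0
  L1 @0x23[31] → 0x24007  P=1,RW=1,US=1,PS=0
  ✓ 0x24672  — 2 lookups
#1 VA=0x2402F47 (r,kernel):
  L0 @0x1F[18] → 0x25007  P=1,RW=1,US=1,PS=0
  L1 @0x25[2] → 0x73000  P=0,RW=0,US=0,PS=0
  ⇒ fault: PAGE_NOT_PRESENT  — 2 lookups
#2 VA=0x2618A61 (r,kernel):
  L0 @0x1F[19] → 0x27007  P=1,RW=1,US=1,PS=0
  L1 @0x27[24] → 0x28007  P=1,RW=1,US=1,PS=0
  ✓ 0x28A61  — 2 lookups

Access #1 fault: PAGE_NOT_PRESENT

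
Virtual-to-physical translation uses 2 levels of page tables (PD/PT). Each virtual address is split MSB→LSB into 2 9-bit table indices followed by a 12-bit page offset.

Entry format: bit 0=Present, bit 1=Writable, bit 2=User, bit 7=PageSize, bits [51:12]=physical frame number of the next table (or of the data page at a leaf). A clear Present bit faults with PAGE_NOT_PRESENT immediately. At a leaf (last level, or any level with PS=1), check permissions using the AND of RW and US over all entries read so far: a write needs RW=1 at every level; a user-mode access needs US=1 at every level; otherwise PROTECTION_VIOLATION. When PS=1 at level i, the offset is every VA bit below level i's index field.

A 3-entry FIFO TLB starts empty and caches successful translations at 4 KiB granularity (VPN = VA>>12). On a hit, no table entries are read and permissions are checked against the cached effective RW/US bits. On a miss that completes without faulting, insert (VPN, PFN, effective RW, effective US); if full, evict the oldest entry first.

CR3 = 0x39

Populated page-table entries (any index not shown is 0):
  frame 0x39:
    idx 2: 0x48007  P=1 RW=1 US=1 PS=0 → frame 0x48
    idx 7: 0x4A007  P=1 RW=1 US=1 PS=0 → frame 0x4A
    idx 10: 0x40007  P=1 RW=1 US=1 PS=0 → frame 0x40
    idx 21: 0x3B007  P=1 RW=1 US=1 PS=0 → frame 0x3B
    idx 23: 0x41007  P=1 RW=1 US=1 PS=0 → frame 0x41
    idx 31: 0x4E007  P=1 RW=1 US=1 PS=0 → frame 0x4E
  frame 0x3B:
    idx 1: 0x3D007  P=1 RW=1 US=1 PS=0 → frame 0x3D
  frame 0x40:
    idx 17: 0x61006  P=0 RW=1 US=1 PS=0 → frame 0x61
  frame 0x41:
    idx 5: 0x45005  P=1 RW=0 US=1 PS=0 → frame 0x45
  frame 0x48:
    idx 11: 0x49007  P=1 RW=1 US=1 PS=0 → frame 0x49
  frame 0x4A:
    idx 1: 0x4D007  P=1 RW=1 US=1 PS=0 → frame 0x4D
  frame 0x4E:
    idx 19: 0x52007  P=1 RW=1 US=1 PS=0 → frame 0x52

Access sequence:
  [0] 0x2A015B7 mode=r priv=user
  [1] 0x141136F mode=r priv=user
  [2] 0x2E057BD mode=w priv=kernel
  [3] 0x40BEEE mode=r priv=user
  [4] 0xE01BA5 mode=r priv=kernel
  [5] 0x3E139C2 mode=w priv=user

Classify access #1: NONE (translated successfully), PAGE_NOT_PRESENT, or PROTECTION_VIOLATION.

Trace:
#0 VA=0x2A015B7 (r,user):
  L0: frame=0x39 idx=21 entry=0x3B007 [P=1 RW=1 US=1 PS=0]
  L1: frame=0x3B idx=1 entry=0x3D007 [P=1 RW=1 US=1 PS=0]
  ✓ 0x3D5B7  — 2 lookups
#1 VA=0x141136F (r,user):
  L0: frame=0x39 idx=10 entry=0x40007 [P=1 RW=1 US=1 PS=0]
  L1: frame=0x40 idx=17 entry=0x61006 [P=0 RW=1 US=1 PS=0]
  → PAGE_NOT_PRESENT  (2 entries read)
#2 VA=0x2E057BD (w,kernel):
  L0: frame=0x39 idx=23 entry=0x41007 [P=1 RW=1 US=1 PS=0]
  L1: frame=0x41 idx=5 entry=0x45005 [P=1 RW=0 US=1 PS=0]
  → PROTECTION_VIOLATION  (2 entries read)
#3 VA=0x40BEEE (r,user):
  L0: frame=0x39 idx=2 entry=0x48007 [P=1 RW=1 US=1 PS=0]
  L1: frame=0x48 idx=11 entry=0x49007 [P=1 RW=1 US=1 PS=0]
  ✓ 0x49EEE  — 2 lookups
#4 VA=0xE01BA5 (r,kernel):
  L0: frame=0x39 idx=7 entry=0x4A007 [P=1 RW=1 US=1 PS=0]
  L1: frame=0x4A idx=1 entry=0x4D007 [P=1 RW=1 US=1 PS=0]
  ✓ 0x4DBA5  — 2 lookups
#5 VA=0x3E139C2 (w,user):
  L0: frame=0x39 idx=31 entry=0x4E007 [P=1 RW=1 US=1 PS=0]
  L1: frame=0x4E idx=19 entry=0x52007 [P=1 RW=1 US=1 PS=0]
  ✓ 0x529C2  — 2 lookups

Access #1 fault: PAGE_NOT_PRESENT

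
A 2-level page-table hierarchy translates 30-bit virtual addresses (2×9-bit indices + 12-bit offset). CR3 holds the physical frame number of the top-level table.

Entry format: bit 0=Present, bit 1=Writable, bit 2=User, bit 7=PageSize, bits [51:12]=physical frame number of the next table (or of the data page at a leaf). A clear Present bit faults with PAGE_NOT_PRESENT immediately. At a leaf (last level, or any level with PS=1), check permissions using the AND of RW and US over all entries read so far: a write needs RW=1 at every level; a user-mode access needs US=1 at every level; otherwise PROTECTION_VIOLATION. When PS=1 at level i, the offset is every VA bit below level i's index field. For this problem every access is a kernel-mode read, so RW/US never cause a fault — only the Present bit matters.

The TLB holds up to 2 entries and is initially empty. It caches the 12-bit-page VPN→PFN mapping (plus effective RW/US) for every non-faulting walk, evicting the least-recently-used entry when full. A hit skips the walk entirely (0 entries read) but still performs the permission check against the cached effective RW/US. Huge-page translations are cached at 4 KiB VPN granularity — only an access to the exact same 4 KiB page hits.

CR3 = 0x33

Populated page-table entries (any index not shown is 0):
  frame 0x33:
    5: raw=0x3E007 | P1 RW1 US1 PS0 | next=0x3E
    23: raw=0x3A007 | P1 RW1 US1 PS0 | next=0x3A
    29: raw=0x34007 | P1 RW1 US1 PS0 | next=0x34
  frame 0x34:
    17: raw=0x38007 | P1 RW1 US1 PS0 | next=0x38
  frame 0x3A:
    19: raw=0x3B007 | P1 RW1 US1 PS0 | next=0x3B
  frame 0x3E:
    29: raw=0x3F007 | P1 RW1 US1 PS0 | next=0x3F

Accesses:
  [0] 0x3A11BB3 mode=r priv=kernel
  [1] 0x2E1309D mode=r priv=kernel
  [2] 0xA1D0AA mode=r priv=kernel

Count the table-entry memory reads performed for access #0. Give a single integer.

Walk each access:
#0 VA=0x3A11BB3 (r,kernel):
  lvl0: tbl 0x33, slot 29 ⇒ 0x34007 (P1/RW1/US1/PS0)
  lvl1: tbl 0x34, slot 17 ⇒ 0x38007 (P1/RW1/US1/PS0)
  ⇒ phys 0x38BB3  [2 reads]
#1 VA=0x2E1309D (r,kernel):
  lvl0: tbl 0x33, slot 23 ⇒ 0x3A007 (P1/RW1/US1/PS0)
  lvl1: tbl 0x3A, slot 19 ⇒ 0x3B007 (P1/RW1/US1/PS0)
  ⇒ phys 0x3B09D  [2 reads]
#2 VA=0xA1D0AA (r,kernel):
  lvl0: tbl 0x33, slot 5 ⇒ 0x3E007 (P1/RW1/US1/PS0)
  lvl1: tbl 0x3E, slot 29 ⇒ 0x3F007 (P1/RW1/US1/PS0)
  ⇒ phys 0x3F0AA  [2 reads]

Entries read for #0: 2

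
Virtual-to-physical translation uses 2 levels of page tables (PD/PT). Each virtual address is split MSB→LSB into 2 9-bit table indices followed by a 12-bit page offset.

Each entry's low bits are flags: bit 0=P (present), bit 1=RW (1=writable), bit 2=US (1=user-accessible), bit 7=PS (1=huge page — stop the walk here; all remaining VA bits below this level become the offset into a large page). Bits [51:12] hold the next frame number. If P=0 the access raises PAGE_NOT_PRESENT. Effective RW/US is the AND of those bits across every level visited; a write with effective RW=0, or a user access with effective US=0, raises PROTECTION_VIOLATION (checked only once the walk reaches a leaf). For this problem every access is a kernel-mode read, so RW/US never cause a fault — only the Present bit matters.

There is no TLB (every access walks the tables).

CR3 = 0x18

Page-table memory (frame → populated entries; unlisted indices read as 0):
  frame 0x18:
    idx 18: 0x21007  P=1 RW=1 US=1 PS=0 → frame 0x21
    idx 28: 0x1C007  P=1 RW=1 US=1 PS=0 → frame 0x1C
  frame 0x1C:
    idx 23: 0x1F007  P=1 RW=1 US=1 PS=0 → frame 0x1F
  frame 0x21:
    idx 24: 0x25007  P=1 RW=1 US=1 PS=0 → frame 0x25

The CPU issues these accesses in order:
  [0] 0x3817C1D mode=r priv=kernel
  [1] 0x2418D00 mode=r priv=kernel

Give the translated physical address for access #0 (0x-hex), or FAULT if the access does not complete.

Per-access translation:
#0 VA=0x3817C1D (r,kernel):
  [0] read 0x18 idx=28: raw=0x1C007 flags P=1 W=1 U=1 S=0
  [1] read 0x1C idx=23: raw=0x1F007 flags P=1 W=1 U=1 S=0
  ✓ 0x1FC1D  — 2 lookups
#1 VA=0x2418D00 (r,kernel):
  [0] read 0x18 idx=18: raw=0x21007 flags P=1 W=1 U=1 S=0
  [1] read 0x21 idx=24: raw=0x25007 flags P=1 W=1 U=1 S=0
  ✓ 0x25D00  — 2 lookups

Access #0 PA: 0x1FC1D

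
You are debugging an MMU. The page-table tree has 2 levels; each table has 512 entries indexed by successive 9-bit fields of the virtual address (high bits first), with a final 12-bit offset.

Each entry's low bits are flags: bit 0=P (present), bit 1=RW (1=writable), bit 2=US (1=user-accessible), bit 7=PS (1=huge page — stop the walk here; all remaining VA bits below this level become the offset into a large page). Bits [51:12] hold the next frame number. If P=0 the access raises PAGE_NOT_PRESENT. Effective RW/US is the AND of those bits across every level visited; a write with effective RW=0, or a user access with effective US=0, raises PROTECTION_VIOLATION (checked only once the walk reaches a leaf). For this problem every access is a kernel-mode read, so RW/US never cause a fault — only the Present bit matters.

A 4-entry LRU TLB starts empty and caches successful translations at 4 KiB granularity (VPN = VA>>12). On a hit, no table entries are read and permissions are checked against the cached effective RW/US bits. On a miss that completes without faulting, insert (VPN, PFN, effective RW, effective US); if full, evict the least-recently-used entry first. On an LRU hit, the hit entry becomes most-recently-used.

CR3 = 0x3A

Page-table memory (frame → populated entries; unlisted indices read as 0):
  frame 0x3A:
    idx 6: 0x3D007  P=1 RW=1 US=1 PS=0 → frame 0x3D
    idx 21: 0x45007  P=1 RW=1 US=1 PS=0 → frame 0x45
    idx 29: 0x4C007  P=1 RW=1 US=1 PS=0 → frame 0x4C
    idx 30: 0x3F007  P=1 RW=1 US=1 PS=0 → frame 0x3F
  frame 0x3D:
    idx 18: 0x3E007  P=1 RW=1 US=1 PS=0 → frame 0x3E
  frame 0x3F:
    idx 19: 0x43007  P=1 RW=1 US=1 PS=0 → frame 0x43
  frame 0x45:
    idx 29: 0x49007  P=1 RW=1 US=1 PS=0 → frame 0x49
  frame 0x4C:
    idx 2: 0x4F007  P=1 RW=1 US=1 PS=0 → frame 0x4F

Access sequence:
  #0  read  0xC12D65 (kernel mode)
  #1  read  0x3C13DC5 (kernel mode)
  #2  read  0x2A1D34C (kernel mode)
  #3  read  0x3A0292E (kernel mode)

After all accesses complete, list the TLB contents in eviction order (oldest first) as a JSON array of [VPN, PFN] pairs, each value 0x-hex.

Trace:
#0 VA=0xC12D65 (r,kernel):
  L0 @0x3A[6] → 0x3D007  P=1,RW=1,US=1,PS=0
  L1 @0x3D[18] → 0x3E007  P=1,RW=1,US=1,PS=0
  ✓ 0x3ED65  — 2 lookups
#1 VA=0x3C13DC5 (r,kernel):
  L0 @0x3A[30] → 0x3F007  P=1,RW=1,US=1,PS=0
  L1 @0x3F[19] → 0x43007  P=1,RW=1,US=1,PS=0
  ✓ 0x43DC5  — 2 lookups
#2 VA=0x2A1D34C (r,kernel):
  L0 @0x3A[21] → 0x45007  P=1,RW=1,US=1,PS=0
  L1 @0x45[29] → 0x49007  P=1,RW=1,US=1,PS=0
  ✓ 0x4934C  — 2 lookups
#3 VA=0x3A0292E (r,kernel):
  L0 @0x3A[29] → 0x4C007  P=1,RW=1,US=1,PS=0
  L1 @0x4C[2] → 0x4F007  P=1,RW=1,US=1,PS=0
  ✓ 0x4F92E  — 2 lookups

TLB: [["0xC12", "0x3E"], ["0x3C13", "0x43"], ["0x2A1D", "0x49"], ["0x3A02", "0x4F"]]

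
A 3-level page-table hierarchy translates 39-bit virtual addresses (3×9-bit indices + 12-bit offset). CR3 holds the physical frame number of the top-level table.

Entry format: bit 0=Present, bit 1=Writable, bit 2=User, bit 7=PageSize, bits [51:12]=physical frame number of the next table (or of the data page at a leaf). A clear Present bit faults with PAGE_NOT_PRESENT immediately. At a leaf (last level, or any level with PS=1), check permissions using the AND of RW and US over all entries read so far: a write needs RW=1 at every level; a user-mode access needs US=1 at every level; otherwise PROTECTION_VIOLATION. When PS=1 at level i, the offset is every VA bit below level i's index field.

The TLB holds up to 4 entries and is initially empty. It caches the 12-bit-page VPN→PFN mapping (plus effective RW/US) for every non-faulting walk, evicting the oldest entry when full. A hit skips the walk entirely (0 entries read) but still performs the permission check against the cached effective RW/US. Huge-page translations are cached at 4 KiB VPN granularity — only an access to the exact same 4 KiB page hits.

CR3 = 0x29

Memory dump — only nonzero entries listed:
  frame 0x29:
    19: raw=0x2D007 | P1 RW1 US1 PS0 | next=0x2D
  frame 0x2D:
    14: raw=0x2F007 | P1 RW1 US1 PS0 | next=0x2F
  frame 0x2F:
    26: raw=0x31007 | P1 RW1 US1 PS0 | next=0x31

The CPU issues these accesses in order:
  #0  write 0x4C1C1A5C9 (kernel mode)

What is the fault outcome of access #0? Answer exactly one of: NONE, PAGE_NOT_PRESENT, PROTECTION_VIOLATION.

Trace:
#0 VA=0x4C1C1A5C9 (w,kernel):
  [0] read 0x29 idx=19: raw=0x2D007 flags P=1 W=1 U=1 S=0
  [1] read 0x2D idx=14: raw=0x2F007 flags P=1 W=1 U=1 S=0
  [2] read 0x2F idx=26: raw=0x31007 flags P=1 W=1 U=1 S=0
  → PA=0x315C9  (3 entries read)

Access #0 fault: NONE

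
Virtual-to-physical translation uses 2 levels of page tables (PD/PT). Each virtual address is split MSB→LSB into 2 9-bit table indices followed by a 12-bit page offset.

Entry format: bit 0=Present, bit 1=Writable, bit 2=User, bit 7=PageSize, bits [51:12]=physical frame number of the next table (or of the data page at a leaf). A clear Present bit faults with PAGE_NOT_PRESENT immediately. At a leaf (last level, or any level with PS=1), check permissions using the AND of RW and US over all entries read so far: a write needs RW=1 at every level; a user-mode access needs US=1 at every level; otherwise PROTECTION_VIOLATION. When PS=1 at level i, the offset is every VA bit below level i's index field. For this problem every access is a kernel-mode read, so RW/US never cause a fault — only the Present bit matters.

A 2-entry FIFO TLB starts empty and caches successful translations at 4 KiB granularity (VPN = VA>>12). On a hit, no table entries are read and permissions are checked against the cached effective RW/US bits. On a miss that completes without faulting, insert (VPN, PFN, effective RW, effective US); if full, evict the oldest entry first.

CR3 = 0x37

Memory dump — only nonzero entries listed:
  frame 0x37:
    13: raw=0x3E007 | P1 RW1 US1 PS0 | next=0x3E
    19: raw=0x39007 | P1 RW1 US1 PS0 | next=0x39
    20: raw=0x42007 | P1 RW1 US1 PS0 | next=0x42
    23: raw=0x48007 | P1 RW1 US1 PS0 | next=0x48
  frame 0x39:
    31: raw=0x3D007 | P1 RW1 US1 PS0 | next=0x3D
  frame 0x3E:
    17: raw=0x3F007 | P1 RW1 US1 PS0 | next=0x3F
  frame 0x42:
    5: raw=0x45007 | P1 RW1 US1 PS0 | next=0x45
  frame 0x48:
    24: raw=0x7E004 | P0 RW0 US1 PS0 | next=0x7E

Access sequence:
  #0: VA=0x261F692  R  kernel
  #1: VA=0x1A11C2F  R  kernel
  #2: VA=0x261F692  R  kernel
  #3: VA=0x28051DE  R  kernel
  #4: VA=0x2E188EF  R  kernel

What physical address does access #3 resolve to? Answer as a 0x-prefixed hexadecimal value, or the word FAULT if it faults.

Per-access translation:
#0 VA=0x261F692 (r,kernel):
  L0 @0x37[19] → 0x39007  P=1,RW=1,US=1,PS=0
  L1 @0x39[31] → 0x3D007  P=1,RW=1,US=1,PS=0
  ✓ 0x3D692  — 2 lookups
#1 VA=0x1A11C2F (r,kernel):
  L0 @0x37[13] → 0x3E007  P=1,RW=1,US=1,PS=0
  L1 @0x3E[17] → 0x3F007  P=1,RW=1,US=1,PS=0
  ✓ 0x3FC2F  — 2 lookups
#2 VA=0x261F692 (r,kernel):
  TLB hit vpn=0x261F → PA=0x3D692
#3 VA=0x28051DE (r,kernel):
  L0 @0x37[20] → 0x42007  P=1,RW=1,US=1,PS=0
  L1 @0x42[5] → 0x45007  P=1,RW=1,US=1,PS=0
  ✓ 0x451DE  — 2 lookups
#4 VA=0x2E188EF (r,kernel):
  L0 @0x37[23] → 0x48007  P=1,RW=1,US=1,PS=0
  L1 @0x48[24] → 0x7E004  P=0,RW=0,US=1,PS=0
  → PAGE_NOT_PRESENT  (2 entries read)

Access #3 PA: 0x451DE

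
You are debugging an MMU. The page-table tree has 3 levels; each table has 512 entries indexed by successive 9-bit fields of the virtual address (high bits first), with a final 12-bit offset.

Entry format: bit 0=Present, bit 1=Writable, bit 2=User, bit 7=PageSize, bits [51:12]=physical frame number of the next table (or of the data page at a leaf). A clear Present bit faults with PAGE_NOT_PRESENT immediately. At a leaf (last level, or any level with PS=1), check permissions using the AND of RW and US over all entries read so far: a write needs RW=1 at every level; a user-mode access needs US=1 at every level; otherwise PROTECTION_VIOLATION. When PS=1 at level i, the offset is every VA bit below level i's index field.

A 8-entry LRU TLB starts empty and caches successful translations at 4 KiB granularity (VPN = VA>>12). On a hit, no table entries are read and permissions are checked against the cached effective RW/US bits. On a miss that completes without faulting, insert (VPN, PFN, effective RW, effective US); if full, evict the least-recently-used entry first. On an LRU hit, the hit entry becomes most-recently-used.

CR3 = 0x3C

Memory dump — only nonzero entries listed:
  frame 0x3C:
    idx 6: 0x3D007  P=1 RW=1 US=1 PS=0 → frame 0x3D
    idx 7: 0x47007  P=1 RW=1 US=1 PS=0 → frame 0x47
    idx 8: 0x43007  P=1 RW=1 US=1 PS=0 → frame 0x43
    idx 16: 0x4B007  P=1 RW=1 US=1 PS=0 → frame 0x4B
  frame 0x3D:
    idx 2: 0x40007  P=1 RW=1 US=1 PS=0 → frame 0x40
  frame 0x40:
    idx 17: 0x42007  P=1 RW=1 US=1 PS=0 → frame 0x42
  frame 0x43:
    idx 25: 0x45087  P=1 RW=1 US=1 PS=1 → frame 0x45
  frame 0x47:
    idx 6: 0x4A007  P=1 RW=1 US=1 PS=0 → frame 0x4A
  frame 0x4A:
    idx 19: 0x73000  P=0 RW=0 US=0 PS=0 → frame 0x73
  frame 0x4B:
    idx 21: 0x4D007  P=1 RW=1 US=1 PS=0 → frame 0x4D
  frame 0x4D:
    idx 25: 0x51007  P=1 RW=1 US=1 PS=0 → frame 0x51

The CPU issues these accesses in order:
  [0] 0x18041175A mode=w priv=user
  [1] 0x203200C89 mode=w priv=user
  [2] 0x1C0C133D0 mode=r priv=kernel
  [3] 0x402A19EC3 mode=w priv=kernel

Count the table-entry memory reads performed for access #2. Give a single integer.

Trace:
#0 VA=0x18041175A (w,user):
  L0: frame=0x3C idx=6 entry=0x3D007 [P=1 RW=1 US=1 PS=0]
  L1: frame=0x3D idx=2 entry=0x40007 [P=1 RW=1 US=1 PS=0]
  L2: frame=0x40 idx=17 entry=0x42007 [P=1 RW=1 US=1 PS=0]
  ✓ 0x4275A  — 3 lookups
#1 VA=0x203200C89 (w,user):
  L0: frame=0x3C idx=8 entry=0x43007 [P=1 RW=1 US=1 PS=0]
  L1: frame=0x43 idx=25 entry=0x45087 [P=1 RW=1 US=1 PS=1]
  ✓ 0x45C89 (huge @L1)  — 2 lookups
#2 VA=0x1C0C133D0 (r,kernel):
  L0: frame=0x3C idx=7 entry=0x47007 [P=1 RW=1 US=1 PS=0]
  L1: frame=0x47 idx=6 entry=0x4A007 [P=1 RW=1 US=1 PS=0]
  L2: frame=0x4A idx=19 entry=0x73000 [P=0 RW=0 US=0 PS=0]
  ⇒ fault: PAGE_NOT_PRESENT  — 3 lookups
#3 VA=0x402A19EC3 (w,kernel):
  L0: frame=0x3C idx=16 entry=0x4B007 [P=1 RW=1 US=1 PS=0]
  L1: frame=0x4B idx=21 entry=0x4D007 [P=1 RW=1 US=1 PS=0]
  L2: frame=0x4D idx=25 entry=0x51007 [P=1 RW=1 US=1 PS=0]
  ✓ 0x51EC3  — 3 lookups

Entries read for #2: 3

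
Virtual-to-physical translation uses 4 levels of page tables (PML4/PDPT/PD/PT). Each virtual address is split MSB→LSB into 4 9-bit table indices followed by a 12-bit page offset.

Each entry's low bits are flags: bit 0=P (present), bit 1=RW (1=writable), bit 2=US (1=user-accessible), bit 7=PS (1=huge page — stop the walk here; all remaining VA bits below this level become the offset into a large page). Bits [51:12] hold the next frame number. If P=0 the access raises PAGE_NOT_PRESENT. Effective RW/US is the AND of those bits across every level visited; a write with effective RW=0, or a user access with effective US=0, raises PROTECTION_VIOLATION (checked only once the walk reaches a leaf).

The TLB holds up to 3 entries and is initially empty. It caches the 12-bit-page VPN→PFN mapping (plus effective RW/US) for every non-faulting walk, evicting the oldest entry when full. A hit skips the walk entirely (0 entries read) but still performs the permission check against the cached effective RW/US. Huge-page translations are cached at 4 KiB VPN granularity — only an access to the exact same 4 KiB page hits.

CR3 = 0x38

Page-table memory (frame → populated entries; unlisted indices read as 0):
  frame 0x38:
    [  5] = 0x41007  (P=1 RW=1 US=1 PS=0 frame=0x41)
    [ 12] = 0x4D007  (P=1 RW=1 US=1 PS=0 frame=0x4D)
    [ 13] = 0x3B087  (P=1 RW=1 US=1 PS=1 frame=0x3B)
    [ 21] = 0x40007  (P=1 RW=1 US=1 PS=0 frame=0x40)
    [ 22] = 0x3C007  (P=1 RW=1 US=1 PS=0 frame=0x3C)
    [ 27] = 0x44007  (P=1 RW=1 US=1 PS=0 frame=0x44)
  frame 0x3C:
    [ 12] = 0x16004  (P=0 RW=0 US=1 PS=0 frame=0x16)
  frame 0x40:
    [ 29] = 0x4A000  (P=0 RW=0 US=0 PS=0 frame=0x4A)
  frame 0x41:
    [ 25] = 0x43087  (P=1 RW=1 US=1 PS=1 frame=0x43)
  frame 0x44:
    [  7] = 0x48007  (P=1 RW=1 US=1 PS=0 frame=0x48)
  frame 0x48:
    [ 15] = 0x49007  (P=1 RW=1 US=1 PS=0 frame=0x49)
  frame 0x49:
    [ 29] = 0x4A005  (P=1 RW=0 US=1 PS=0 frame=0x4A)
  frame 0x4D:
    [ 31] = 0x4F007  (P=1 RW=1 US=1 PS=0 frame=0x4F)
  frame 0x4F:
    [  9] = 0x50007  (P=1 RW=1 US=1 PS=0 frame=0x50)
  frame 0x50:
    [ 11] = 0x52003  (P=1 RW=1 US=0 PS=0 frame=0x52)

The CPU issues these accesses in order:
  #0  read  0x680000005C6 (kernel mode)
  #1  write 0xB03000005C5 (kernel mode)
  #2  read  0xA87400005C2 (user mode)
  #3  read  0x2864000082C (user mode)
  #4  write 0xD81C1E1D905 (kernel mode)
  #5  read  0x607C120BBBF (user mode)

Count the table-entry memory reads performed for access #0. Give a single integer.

Per-access translation:
#0 VA=0x680000005C6 (r,kernel):
  lvl0: tbl 0x38, slot 13 ⇒ 0x3B087 (P1/RW1/US1/PS1)
  ✓ 0x3B5C6 (huge @L0)  — 1 lookups
#1 VA=0xB03000005C5 (w,kernel):
  lvl0: tbl 0x38, slot 22 ⇒ 0x3C007 (P1/RW1/US1/PS0)
  lvl1: tbl 0x3C, slot 12 ⇒ 0x16004 (P0/RW0/US1/PS0)
  ⇒ fault: PAGE_NOT_PRESENT  — 2 lookups
#2 VA=0xA87400005C2 (r,user):
  lvl0: tbl 0x38, slot 21 ⇒ 0x40007 (P1/RW1/US1/PS0)
  lvl1: tbl 0x40, slot 29 ⇒ 0x4A000 (P0/RW0/US0/PS0)
  ⇒ fault: PAGE_NOT_PRESENT  — 2 lookups
#3 VA=0x2864000082C (r,user):
  lvl0: tbl 0x38, slot 5 ⇒ 0x41007 (P1/RW1/US1/PS0)
  lvl1: tbl 0x41, slot 25 ⇒ 0x43087 (P1/RW1/US1/PS1)
  ✓ 0x4382C (huge @L1)  — 2 lookups
#4 VA=0xD81C1E1D905 (w,kernel):
  lvl0: tbl 0x38, slot 27 ⇒ 0x44007 (P1/RW1/US1/PS0)
  lvl1: tbl 0x44, slot 7 ⇒ 0x48007 (P1/RW1/US1/PS0)
  lvl2: tbl 0x48, slot 15 ⇒ 0x49007 (P1/RW1/US1/PS0)
  lvl3: tbl 0x49, slot 29 ⇒ 0x4A005 (P1/RW0/US1/PS0)
  ⇒ fault: PROTECTION_VIOLATION  — 4 lookups
#5 VA=0x607C120BBBF (r,user):
  lvl0: tbl 0x38, slot 12 ⇒ 0x4D007 (P1/RW1/US1/PS0)
  lvl1: tbl 0x4D, slot 31 ⇒ 0x4F007 (P1/RW1/US1/PS0)
  lvl2: tbl 0x4F, slot 9 ⇒ 0x50007 (P1/RW1/US1/PS0)
  lvl3: tbl 0x50, slot 11 ⇒ 0x52003 (P1/RW1/US0/PS0)
  ⇒ fault: PROTECTION_VIOLATION  — 4 lookups

Entries read for #0: 1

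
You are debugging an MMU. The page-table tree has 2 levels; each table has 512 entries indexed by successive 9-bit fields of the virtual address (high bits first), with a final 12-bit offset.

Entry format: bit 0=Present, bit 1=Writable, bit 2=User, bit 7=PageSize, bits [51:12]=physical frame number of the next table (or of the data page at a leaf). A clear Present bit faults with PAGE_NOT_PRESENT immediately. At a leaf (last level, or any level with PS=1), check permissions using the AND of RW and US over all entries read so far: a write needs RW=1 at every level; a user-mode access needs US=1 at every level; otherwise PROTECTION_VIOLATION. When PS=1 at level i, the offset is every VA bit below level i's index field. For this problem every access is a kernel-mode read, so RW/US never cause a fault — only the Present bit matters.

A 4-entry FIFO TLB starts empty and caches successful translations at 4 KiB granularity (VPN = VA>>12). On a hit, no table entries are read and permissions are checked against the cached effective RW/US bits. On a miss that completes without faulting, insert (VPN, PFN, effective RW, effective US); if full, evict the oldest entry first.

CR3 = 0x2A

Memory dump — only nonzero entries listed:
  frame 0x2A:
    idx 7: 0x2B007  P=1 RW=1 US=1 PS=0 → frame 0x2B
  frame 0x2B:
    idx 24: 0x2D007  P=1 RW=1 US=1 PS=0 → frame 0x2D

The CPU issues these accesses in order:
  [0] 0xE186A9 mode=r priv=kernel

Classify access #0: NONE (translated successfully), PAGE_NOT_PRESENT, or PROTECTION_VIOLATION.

Per-access translation:
#0 VA=0xE186A9 (r,kernel):
  L0: frame=0x2A idx=7 entry=0x2B007 [P=1 RW=1 US=1 PS=0]
  L1: frame=0x2B idx=24 entry=0x2D007 [P=1 RW=1 US=1 PS=0]
  → PA=0x2D6A9  (2 entries read)

Access #0 fault: NONE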